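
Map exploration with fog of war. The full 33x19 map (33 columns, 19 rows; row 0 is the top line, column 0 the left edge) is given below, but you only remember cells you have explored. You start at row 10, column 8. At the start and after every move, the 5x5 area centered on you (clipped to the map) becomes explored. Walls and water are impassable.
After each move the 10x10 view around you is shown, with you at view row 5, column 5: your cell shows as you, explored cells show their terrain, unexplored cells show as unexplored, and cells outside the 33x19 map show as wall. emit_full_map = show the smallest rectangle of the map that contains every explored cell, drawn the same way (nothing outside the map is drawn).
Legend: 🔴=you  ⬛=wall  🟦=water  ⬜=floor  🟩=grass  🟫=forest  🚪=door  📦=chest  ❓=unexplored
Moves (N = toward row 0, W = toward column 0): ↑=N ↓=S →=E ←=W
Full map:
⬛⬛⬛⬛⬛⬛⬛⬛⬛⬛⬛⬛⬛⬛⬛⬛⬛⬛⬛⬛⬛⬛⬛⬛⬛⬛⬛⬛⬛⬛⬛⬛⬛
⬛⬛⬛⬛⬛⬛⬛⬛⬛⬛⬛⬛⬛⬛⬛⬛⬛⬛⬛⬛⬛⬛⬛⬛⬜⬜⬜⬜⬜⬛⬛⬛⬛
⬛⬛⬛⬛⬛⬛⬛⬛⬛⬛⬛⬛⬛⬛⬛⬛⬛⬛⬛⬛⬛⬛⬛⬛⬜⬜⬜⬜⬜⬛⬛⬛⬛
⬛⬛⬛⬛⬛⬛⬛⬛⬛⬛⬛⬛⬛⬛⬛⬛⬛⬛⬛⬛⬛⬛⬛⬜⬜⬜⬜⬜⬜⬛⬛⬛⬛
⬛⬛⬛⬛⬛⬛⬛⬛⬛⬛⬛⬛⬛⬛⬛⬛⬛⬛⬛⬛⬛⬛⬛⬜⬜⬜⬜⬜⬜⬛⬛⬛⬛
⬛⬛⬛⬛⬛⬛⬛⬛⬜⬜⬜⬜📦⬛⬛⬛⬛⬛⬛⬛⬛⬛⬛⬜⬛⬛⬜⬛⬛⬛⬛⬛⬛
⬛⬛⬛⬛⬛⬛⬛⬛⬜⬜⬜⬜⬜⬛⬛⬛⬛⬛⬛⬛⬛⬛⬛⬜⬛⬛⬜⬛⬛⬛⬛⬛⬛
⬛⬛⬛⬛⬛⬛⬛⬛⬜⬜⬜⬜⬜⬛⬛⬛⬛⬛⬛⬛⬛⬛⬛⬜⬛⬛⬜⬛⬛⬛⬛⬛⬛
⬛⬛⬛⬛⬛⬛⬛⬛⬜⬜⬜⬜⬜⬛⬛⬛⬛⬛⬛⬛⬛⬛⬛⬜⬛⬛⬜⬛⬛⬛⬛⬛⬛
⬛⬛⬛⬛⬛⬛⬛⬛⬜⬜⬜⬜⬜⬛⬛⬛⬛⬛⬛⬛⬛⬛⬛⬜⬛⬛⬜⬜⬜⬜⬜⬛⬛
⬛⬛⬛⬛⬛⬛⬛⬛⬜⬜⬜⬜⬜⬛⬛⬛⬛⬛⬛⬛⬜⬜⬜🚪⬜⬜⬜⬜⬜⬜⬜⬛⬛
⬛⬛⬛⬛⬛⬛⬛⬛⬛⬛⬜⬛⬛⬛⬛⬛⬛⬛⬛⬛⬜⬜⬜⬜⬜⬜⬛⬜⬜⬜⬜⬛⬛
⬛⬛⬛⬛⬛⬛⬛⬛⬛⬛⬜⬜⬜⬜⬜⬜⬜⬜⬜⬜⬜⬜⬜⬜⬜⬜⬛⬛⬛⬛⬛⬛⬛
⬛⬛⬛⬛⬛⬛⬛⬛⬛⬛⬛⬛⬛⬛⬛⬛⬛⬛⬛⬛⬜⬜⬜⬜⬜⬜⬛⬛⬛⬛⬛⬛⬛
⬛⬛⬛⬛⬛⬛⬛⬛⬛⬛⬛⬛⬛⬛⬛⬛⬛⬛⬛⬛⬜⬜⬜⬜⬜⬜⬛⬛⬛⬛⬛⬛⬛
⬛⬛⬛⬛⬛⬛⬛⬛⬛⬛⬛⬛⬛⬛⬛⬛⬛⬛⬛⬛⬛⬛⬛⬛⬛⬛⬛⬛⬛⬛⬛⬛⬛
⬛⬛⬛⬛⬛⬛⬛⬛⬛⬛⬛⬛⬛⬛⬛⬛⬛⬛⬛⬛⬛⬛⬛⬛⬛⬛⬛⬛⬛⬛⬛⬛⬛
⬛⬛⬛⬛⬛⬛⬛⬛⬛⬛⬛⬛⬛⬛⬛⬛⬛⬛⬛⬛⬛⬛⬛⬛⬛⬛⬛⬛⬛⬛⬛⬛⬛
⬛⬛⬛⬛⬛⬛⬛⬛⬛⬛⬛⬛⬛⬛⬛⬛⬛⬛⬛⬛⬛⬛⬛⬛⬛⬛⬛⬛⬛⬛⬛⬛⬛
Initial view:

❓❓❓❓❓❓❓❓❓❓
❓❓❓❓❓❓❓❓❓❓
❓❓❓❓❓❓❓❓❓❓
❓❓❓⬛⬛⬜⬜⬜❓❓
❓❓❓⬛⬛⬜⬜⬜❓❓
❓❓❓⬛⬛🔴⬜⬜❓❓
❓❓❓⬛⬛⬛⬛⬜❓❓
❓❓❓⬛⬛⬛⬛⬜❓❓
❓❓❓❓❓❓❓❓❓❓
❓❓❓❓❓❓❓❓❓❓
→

❓❓❓❓❓❓❓❓❓❓
❓❓❓❓❓❓❓❓❓❓
❓❓❓❓❓❓❓❓❓❓
❓❓⬛⬛⬜⬜⬜⬜❓❓
❓❓⬛⬛⬜⬜⬜⬜❓❓
❓❓⬛⬛⬜🔴⬜⬜❓❓
❓❓⬛⬛⬛⬛⬜⬛❓❓
❓❓⬛⬛⬛⬛⬜⬜❓❓
❓❓❓❓❓❓❓❓❓❓
❓❓❓❓❓❓❓❓❓❓

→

❓❓❓❓❓❓❓❓❓❓
❓❓❓❓❓❓❓❓❓❓
❓❓❓❓❓❓❓❓❓❓
❓⬛⬛⬜⬜⬜⬜⬜❓❓
❓⬛⬛⬜⬜⬜⬜⬜❓❓
❓⬛⬛⬜⬜🔴⬜⬜❓❓
❓⬛⬛⬛⬛⬜⬛⬛❓❓
❓⬛⬛⬛⬛⬜⬜⬜❓❓
❓❓❓❓❓❓❓❓❓❓
❓❓❓❓❓❓❓❓❓❓

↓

❓❓❓❓❓❓❓❓❓❓
❓❓❓❓❓❓❓❓❓❓
❓⬛⬛⬜⬜⬜⬜⬜❓❓
❓⬛⬛⬜⬜⬜⬜⬜❓❓
❓⬛⬛⬜⬜⬜⬜⬜❓❓
❓⬛⬛⬛⬛🔴⬛⬛❓❓
❓⬛⬛⬛⬛⬜⬜⬜❓❓
❓❓❓⬛⬛⬛⬛⬛❓❓
❓❓❓❓❓❓❓❓❓❓
❓❓❓❓❓❓❓❓❓❓

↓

❓❓❓❓❓❓❓❓❓❓
❓⬛⬛⬜⬜⬜⬜⬜❓❓
❓⬛⬛⬜⬜⬜⬜⬜❓❓
❓⬛⬛⬜⬜⬜⬜⬜❓❓
❓⬛⬛⬛⬛⬜⬛⬛❓❓
❓⬛⬛⬛⬛🔴⬜⬜❓❓
❓❓❓⬛⬛⬛⬛⬛❓❓
❓❓❓⬛⬛⬛⬛⬛❓❓
❓❓❓❓❓❓❓❓❓❓
❓❓❓❓❓❓❓❓❓❓

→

❓❓❓❓❓❓❓❓❓❓
⬛⬛⬜⬜⬜⬜⬜❓❓❓
⬛⬛⬜⬜⬜⬜⬜❓❓❓
⬛⬛⬜⬜⬜⬜⬜⬛❓❓
⬛⬛⬛⬛⬜⬛⬛⬛❓❓
⬛⬛⬛⬛⬜🔴⬜⬜❓❓
❓❓⬛⬛⬛⬛⬛⬛❓❓
❓❓⬛⬛⬛⬛⬛⬛❓❓
❓❓❓❓❓❓❓❓❓❓
❓❓❓❓❓❓❓❓❓❓

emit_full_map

⬛⬛⬜⬜⬜⬜⬜❓
⬛⬛⬜⬜⬜⬜⬜❓
⬛⬛⬜⬜⬜⬜⬜⬛
⬛⬛⬛⬛⬜⬛⬛⬛
⬛⬛⬛⬛⬜🔴⬜⬜
❓❓⬛⬛⬛⬛⬛⬛
❓❓⬛⬛⬛⬛⬛⬛

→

❓❓❓❓❓❓❓❓❓❓
⬛⬜⬜⬜⬜⬜❓❓❓❓
⬛⬜⬜⬜⬜⬜❓❓❓❓
⬛⬜⬜⬜⬜⬜⬛⬛❓❓
⬛⬛⬛⬜⬛⬛⬛⬛❓❓
⬛⬛⬛⬜⬜🔴⬜⬜❓❓
❓⬛⬛⬛⬛⬛⬛⬛❓❓
❓⬛⬛⬛⬛⬛⬛⬛❓❓
❓❓❓❓❓❓❓❓❓❓
❓❓❓❓❓❓❓❓❓❓

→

❓❓❓❓❓❓❓❓❓❓
⬜⬜⬜⬜⬜❓❓❓❓❓
⬜⬜⬜⬜⬜❓❓❓❓❓
⬜⬜⬜⬜⬜⬛⬛⬛❓❓
⬛⬛⬜⬛⬛⬛⬛⬛❓❓
⬛⬛⬜⬜⬜🔴⬜⬜❓❓
⬛⬛⬛⬛⬛⬛⬛⬛❓❓
⬛⬛⬛⬛⬛⬛⬛⬛❓❓
❓❓❓❓❓❓❓❓❓❓
❓❓❓❓❓❓❓❓❓❓

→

❓❓❓❓❓❓❓❓❓❓
⬜⬜⬜⬜❓❓❓❓❓❓
⬜⬜⬜⬜❓❓❓❓❓❓
⬜⬜⬜⬜⬛⬛⬛⬛❓❓
⬛⬜⬛⬛⬛⬛⬛⬛❓❓
⬛⬜⬜⬜⬜🔴⬜⬜❓❓
⬛⬛⬛⬛⬛⬛⬛⬛❓❓
⬛⬛⬛⬛⬛⬛⬛⬛❓❓
❓❓❓❓❓❓❓❓❓❓
❓❓❓❓❓❓❓❓❓❓

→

❓❓❓❓❓❓❓❓❓❓
⬜⬜⬜❓❓❓❓❓❓❓
⬜⬜⬜❓❓❓❓❓❓❓
⬜⬜⬜⬛⬛⬛⬛⬛❓❓
⬜⬛⬛⬛⬛⬛⬛⬛❓❓
⬜⬜⬜⬜⬜🔴⬜⬜❓❓
⬛⬛⬛⬛⬛⬛⬛⬛❓❓
⬛⬛⬛⬛⬛⬛⬛⬛❓❓
❓❓❓❓❓❓❓❓❓❓
❓❓❓❓❓❓❓❓❓❓

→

❓❓❓❓❓❓❓❓❓❓
⬜⬜❓❓❓❓❓❓❓❓
⬜⬜❓❓❓❓❓❓❓❓
⬜⬜⬛⬛⬛⬛⬛⬛❓❓
⬛⬛⬛⬛⬛⬛⬛⬛❓❓
⬜⬜⬜⬜⬜🔴⬜⬜❓❓
⬛⬛⬛⬛⬛⬛⬛⬛❓❓
⬛⬛⬛⬛⬛⬛⬛⬛❓❓
❓❓❓❓❓❓❓❓❓❓
❓❓❓❓❓❓❓❓❓❓

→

❓❓❓❓❓❓❓❓❓❓
⬜❓❓❓❓❓❓❓❓❓
⬜❓❓❓❓❓❓❓❓❓
⬜⬛⬛⬛⬛⬛⬛⬛❓❓
⬛⬛⬛⬛⬛⬛⬛⬛❓❓
⬜⬜⬜⬜⬜🔴⬜⬜❓❓
⬛⬛⬛⬛⬛⬛⬛⬛❓❓
⬛⬛⬛⬛⬛⬛⬛⬛❓❓
❓❓❓❓❓❓❓❓❓❓
❓❓❓❓❓❓❓❓❓❓

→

❓❓❓❓❓❓❓❓❓❓
❓❓❓❓❓❓❓❓❓❓
❓❓❓❓❓❓❓❓❓❓
⬛⬛⬛⬛⬛⬛⬛⬜❓❓
⬛⬛⬛⬛⬛⬛⬛⬜❓❓
⬜⬜⬜⬜⬜🔴⬜⬜❓❓
⬛⬛⬛⬛⬛⬛⬛⬜❓❓
⬛⬛⬛⬛⬛⬛⬛⬜❓❓
❓❓❓❓❓❓❓❓❓❓
❓❓❓❓❓❓❓❓❓❓

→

❓❓❓❓❓❓❓❓❓❓
❓❓❓❓❓❓❓❓❓❓
❓❓❓❓❓❓❓❓❓❓
⬛⬛⬛⬛⬛⬛⬜⬜❓❓
⬛⬛⬛⬛⬛⬛⬜⬜❓❓
⬜⬜⬜⬜⬜🔴⬜⬜❓❓
⬛⬛⬛⬛⬛⬛⬜⬜❓❓
⬛⬛⬛⬛⬛⬛⬜⬜❓❓
❓❓❓❓❓❓❓❓❓❓
❓❓❓❓❓❓❓❓❓❓

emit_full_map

⬛⬛⬜⬜⬜⬜⬜❓❓❓❓❓❓❓❓❓
⬛⬛⬜⬜⬜⬜⬜❓❓❓❓❓❓❓❓❓
⬛⬛⬜⬜⬜⬜⬜⬛⬛⬛⬛⬛⬛⬛⬜⬜
⬛⬛⬛⬛⬜⬛⬛⬛⬛⬛⬛⬛⬛⬛⬜⬜
⬛⬛⬛⬛⬜⬜⬜⬜⬜⬜⬜⬜⬜🔴⬜⬜
❓❓⬛⬛⬛⬛⬛⬛⬛⬛⬛⬛⬛⬛⬜⬜
❓❓⬛⬛⬛⬛⬛⬛⬛⬛⬛⬛⬛⬛⬜⬜

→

❓❓❓❓❓❓❓❓❓❓
❓❓❓❓❓❓❓❓❓❓
❓❓❓❓❓❓❓❓❓❓
⬛⬛⬛⬛⬛⬜⬜⬜❓❓
⬛⬛⬛⬛⬛⬜⬜⬜❓❓
⬜⬜⬜⬜⬜🔴⬜⬜❓❓
⬛⬛⬛⬛⬛⬜⬜⬜❓❓
⬛⬛⬛⬛⬛⬜⬜⬜❓❓
❓❓❓❓❓❓❓❓❓❓
❓❓❓❓❓❓❓❓❓❓

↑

❓❓❓❓❓❓❓❓❓❓
❓❓❓❓❓❓❓❓❓❓
❓❓❓❓❓❓❓❓❓❓
❓❓❓⬛⬛⬛⬛⬛❓❓
⬛⬛⬛⬛⬛⬜⬜⬜❓❓
⬛⬛⬛⬛⬛🔴⬜⬜❓❓
⬜⬜⬜⬜⬜⬜⬜⬜❓❓
⬛⬛⬛⬛⬛⬜⬜⬜❓❓
⬛⬛⬛⬛⬛⬜⬜⬜❓❓
❓❓❓❓❓❓❓❓❓❓

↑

❓❓❓❓❓❓❓❓❓❓
❓❓❓❓❓❓❓❓❓❓
❓❓❓❓❓❓❓❓❓❓
❓❓❓⬛⬛⬛⬛⬛❓❓
❓❓❓⬛⬛⬛⬛⬛❓❓
⬛⬛⬛⬛⬛🔴⬜⬜❓❓
⬛⬛⬛⬛⬛⬜⬜⬜❓❓
⬜⬜⬜⬜⬜⬜⬜⬜❓❓
⬛⬛⬛⬛⬛⬜⬜⬜❓❓
⬛⬛⬛⬛⬛⬜⬜⬜❓❓

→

❓❓❓❓❓❓❓❓❓❓
❓❓❓❓❓❓❓❓❓❓
❓❓❓❓❓❓❓❓❓❓
❓❓⬛⬛⬛⬛⬛⬜❓❓
❓❓⬛⬛⬛⬛⬛⬜❓❓
⬛⬛⬛⬛⬜🔴⬜🚪❓❓
⬛⬛⬛⬛⬜⬜⬜⬜❓❓
⬜⬜⬜⬜⬜⬜⬜⬜❓❓
⬛⬛⬛⬛⬜⬜⬜❓❓❓
⬛⬛⬛⬛⬜⬜⬜❓❓❓

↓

❓❓❓❓❓❓❓❓❓❓
❓❓❓❓❓❓❓❓❓❓
❓❓⬛⬛⬛⬛⬛⬜❓❓
❓❓⬛⬛⬛⬛⬛⬜❓❓
⬛⬛⬛⬛⬜⬜⬜🚪❓❓
⬛⬛⬛⬛⬜🔴⬜⬜❓❓
⬜⬜⬜⬜⬜⬜⬜⬜❓❓
⬛⬛⬛⬛⬜⬜⬜⬜❓❓
⬛⬛⬛⬛⬜⬜⬜❓❓❓
❓❓❓❓❓❓❓❓❓❓

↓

❓❓❓❓❓❓❓❓❓❓
❓❓⬛⬛⬛⬛⬛⬜❓❓
❓❓⬛⬛⬛⬛⬛⬜❓❓
⬛⬛⬛⬛⬜⬜⬜🚪❓❓
⬛⬛⬛⬛⬜⬜⬜⬜❓❓
⬜⬜⬜⬜⬜🔴⬜⬜❓❓
⬛⬛⬛⬛⬜⬜⬜⬜❓❓
⬛⬛⬛⬛⬜⬜⬜⬜❓❓
❓❓❓❓❓❓❓❓❓❓
❓❓❓❓❓❓❓❓❓❓

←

❓❓❓❓❓❓❓❓❓❓
❓❓❓⬛⬛⬛⬛⬛⬜❓
❓❓❓⬛⬛⬛⬛⬛⬜❓
⬛⬛⬛⬛⬛⬜⬜⬜🚪❓
⬛⬛⬛⬛⬛⬜⬜⬜⬜❓
⬜⬜⬜⬜⬜🔴⬜⬜⬜❓
⬛⬛⬛⬛⬛⬜⬜⬜⬜❓
⬛⬛⬛⬛⬛⬜⬜⬜⬜❓
❓❓❓❓❓❓❓❓❓❓
❓❓❓❓❓❓❓❓❓❓

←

❓❓❓❓❓❓❓❓❓❓
❓❓❓❓⬛⬛⬛⬛⬛⬜
❓❓❓❓⬛⬛⬛⬛⬛⬜
⬛⬛⬛⬛⬛⬛⬜⬜⬜🚪
⬛⬛⬛⬛⬛⬛⬜⬜⬜⬜
⬜⬜⬜⬜⬜🔴⬜⬜⬜⬜
⬛⬛⬛⬛⬛⬛⬜⬜⬜⬜
⬛⬛⬛⬛⬛⬛⬜⬜⬜⬜
❓❓❓❓❓❓❓❓❓❓
❓❓❓❓❓❓❓❓❓❓

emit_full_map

⬛⬛⬜⬜⬜⬜⬜❓❓❓❓❓⬛⬛⬛⬛⬛⬜
⬛⬛⬜⬜⬜⬜⬜❓❓❓❓❓⬛⬛⬛⬛⬛⬜
⬛⬛⬜⬜⬜⬜⬜⬛⬛⬛⬛⬛⬛⬛⬜⬜⬜🚪
⬛⬛⬛⬛⬜⬛⬛⬛⬛⬛⬛⬛⬛⬛⬜⬜⬜⬜
⬛⬛⬛⬛⬜⬜⬜⬜⬜⬜⬜⬜⬜🔴⬜⬜⬜⬜
❓❓⬛⬛⬛⬛⬛⬛⬛⬛⬛⬛⬛⬛⬜⬜⬜⬜
❓❓⬛⬛⬛⬛⬛⬛⬛⬛⬛⬛⬛⬛⬜⬜⬜⬜

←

❓❓❓❓❓❓❓❓❓❓
❓❓❓❓❓⬛⬛⬛⬛⬛
❓❓❓❓❓⬛⬛⬛⬛⬛
⬛⬛⬛⬛⬛⬛⬛⬜⬜⬜
⬛⬛⬛⬛⬛⬛⬛⬜⬜⬜
⬜⬜⬜⬜⬜🔴⬜⬜⬜⬜
⬛⬛⬛⬛⬛⬛⬛⬜⬜⬜
⬛⬛⬛⬛⬛⬛⬛⬜⬜⬜
❓❓❓❓❓❓❓❓❓❓
❓❓❓❓❓❓❓❓❓❓

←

❓❓❓❓❓❓❓❓❓❓
⬜❓❓❓❓❓⬛⬛⬛⬛
⬜❓❓❓❓❓⬛⬛⬛⬛
⬜⬛⬛⬛⬛⬛⬛⬛⬜⬜
⬛⬛⬛⬛⬛⬛⬛⬛⬜⬜
⬜⬜⬜⬜⬜🔴⬜⬜⬜⬜
⬛⬛⬛⬛⬛⬛⬛⬛⬜⬜
⬛⬛⬛⬛⬛⬛⬛⬛⬜⬜
❓❓❓❓❓❓❓❓❓❓
❓❓❓❓❓❓❓❓❓❓

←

❓❓❓❓❓❓❓❓❓❓
⬜⬜❓❓❓❓❓⬛⬛⬛
⬜⬜❓❓❓❓❓⬛⬛⬛
⬜⬜⬛⬛⬛⬛⬛⬛⬛⬜
⬛⬛⬛⬛⬛⬛⬛⬛⬛⬜
⬜⬜⬜⬜⬜🔴⬜⬜⬜⬜
⬛⬛⬛⬛⬛⬛⬛⬛⬛⬜
⬛⬛⬛⬛⬛⬛⬛⬛⬛⬜
❓❓❓❓❓❓❓❓❓❓
❓❓❓❓❓❓❓❓❓❓

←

❓❓❓❓❓❓❓❓❓❓
⬜⬜⬜❓❓❓❓❓⬛⬛
⬜⬜⬜❓❓❓❓❓⬛⬛
⬜⬜⬜⬛⬛⬛⬛⬛⬛⬛
⬜⬛⬛⬛⬛⬛⬛⬛⬛⬛
⬜⬜⬜⬜⬜🔴⬜⬜⬜⬜
⬛⬛⬛⬛⬛⬛⬛⬛⬛⬛
⬛⬛⬛⬛⬛⬛⬛⬛⬛⬛
❓❓❓❓❓❓❓❓❓❓
❓❓❓❓❓❓❓❓❓❓

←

❓❓❓❓❓❓❓❓❓❓
⬜⬜⬜⬜❓❓❓❓❓⬛
⬜⬜⬜⬜❓❓❓❓❓⬛
⬜⬜⬜⬜⬛⬛⬛⬛⬛⬛
⬛⬜⬛⬛⬛⬛⬛⬛⬛⬛
⬛⬜⬜⬜⬜🔴⬜⬜⬜⬜
⬛⬛⬛⬛⬛⬛⬛⬛⬛⬛
⬛⬛⬛⬛⬛⬛⬛⬛⬛⬛
❓❓❓❓❓❓❓❓❓❓
❓❓❓❓❓❓❓❓❓❓

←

❓❓❓❓❓❓❓❓❓❓
⬜⬜⬜⬜⬜❓❓❓❓❓
⬜⬜⬜⬜⬜❓❓❓❓❓
⬜⬜⬜⬜⬜⬛⬛⬛⬛⬛
⬛⬛⬜⬛⬛⬛⬛⬛⬛⬛
⬛⬛⬜⬜⬜🔴⬜⬜⬜⬜
⬛⬛⬛⬛⬛⬛⬛⬛⬛⬛
⬛⬛⬛⬛⬛⬛⬛⬛⬛⬛
❓❓❓❓❓❓❓❓❓❓
❓❓❓❓❓❓❓❓❓❓

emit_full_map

⬛⬛⬜⬜⬜⬜⬜❓❓❓❓❓⬛⬛⬛⬛⬛⬜
⬛⬛⬜⬜⬜⬜⬜❓❓❓❓❓⬛⬛⬛⬛⬛⬜
⬛⬛⬜⬜⬜⬜⬜⬛⬛⬛⬛⬛⬛⬛⬜⬜⬜🚪
⬛⬛⬛⬛⬜⬛⬛⬛⬛⬛⬛⬛⬛⬛⬜⬜⬜⬜
⬛⬛⬛⬛⬜⬜⬜🔴⬜⬜⬜⬜⬜⬜⬜⬜⬜⬜
❓❓⬛⬛⬛⬛⬛⬛⬛⬛⬛⬛⬛⬛⬜⬜⬜⬜
❓❓⬛⬛⬛⬛⬛⬛⬛⬛⬛⬛⬛⬛⬜⬜⬜⬜

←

❓❓❓❓❓❓❓❓❓❓
⬛⬜⬜⬜⬜⬜❓❓❓❓
⬛⬜⬜⬜⬜⬜❓❓❓❓
⬛⬜⬜⬜⬜⬜⬛⬛⬛⬛
⬛⬛⬛⬜⬛⬛⬛⬛⬛⬛
⬛⬛⬛⬜⬜🔴⬜⬜⬜⬜
❓⬛⬛⬛⬛⬛⬛⬛⬛⬛
❓⬛⬛⬛⬛⬛⬛⬛⬛⬛
❓❓❓❓❓❓❓❓❓❓
❓❓❓❓❓❓❓❓❓❓

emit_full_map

⬛⬛⬜⬜⬜⬜⬜❓❓❓❓❓⬛⬛⬛⬛⬛⬜
⬛⬛⬜⬜⬜⬜⬜❓❓❓❓❓⬛⬛⬛⬛⬛⬜
⬛⬛⬜⬜⬜⬜⬜⬛⬛⬛⬛⬛⬛⬛⬜⬜⬜🚪
⬛⬛⬛⬛⬜⬛⬛⬛⬛⬛⬛⬛⬛⬛⬜⬜⬜⬜
⬛⬛⬛⬛⬜⬜🔴⬜⬜⬜⬜⬜⬜⬜⬜⬜⬜⬜
❓❓⬛⬛⬛⬛⬛⬛⬛⬛⬛⬛⬛⬛⬜⬜⬜⬜
❓❓⬛⬛⬛⬛⬛⬛⬛⬛⬛⬛⬛⬛⬜⬜⬜⬜


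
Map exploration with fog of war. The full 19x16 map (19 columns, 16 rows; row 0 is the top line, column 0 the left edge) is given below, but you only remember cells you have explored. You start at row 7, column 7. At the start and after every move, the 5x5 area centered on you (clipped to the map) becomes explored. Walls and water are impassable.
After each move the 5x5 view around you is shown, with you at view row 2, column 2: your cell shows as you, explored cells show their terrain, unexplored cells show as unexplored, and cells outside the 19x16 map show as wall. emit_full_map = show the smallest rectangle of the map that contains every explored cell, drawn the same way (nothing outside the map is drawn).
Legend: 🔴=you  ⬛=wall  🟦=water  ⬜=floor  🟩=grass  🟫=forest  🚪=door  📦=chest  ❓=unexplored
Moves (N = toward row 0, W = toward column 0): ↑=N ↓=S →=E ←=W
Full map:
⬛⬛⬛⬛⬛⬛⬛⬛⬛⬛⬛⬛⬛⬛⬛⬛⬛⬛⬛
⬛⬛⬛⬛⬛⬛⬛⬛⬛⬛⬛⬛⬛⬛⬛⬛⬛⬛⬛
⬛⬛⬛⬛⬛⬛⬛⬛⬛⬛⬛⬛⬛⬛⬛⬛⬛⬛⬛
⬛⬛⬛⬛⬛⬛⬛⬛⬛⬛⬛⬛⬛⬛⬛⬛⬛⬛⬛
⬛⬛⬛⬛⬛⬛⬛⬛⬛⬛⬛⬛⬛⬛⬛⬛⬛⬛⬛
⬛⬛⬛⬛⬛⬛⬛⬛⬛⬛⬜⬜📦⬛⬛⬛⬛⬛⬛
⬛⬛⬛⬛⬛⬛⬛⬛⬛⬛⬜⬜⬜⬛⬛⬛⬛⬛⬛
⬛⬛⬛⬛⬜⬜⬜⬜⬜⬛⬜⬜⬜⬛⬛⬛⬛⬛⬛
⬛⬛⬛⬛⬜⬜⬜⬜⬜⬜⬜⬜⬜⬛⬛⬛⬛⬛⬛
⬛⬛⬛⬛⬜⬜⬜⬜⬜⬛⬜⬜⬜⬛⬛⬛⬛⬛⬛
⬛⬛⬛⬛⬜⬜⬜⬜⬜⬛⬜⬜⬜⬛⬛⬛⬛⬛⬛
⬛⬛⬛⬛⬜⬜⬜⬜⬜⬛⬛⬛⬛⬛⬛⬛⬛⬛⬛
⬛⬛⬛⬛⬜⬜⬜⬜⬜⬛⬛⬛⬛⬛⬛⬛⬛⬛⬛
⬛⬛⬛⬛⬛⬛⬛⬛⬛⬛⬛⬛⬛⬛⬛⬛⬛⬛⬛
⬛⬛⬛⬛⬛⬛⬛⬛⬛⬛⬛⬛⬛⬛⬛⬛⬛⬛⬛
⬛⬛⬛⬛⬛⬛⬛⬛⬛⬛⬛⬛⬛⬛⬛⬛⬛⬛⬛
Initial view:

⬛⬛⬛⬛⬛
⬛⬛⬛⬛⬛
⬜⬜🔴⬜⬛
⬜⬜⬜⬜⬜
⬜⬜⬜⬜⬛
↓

⬛⬛⬛⬛⬛
⬜⬜⬜⬜⬛
⬜⬜🔴⬜⬜
⬜⬜⬜⬜⬛
⬜⬜⬜⬜⬛

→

⬛⬛⬛⬛⬜
⬜⬜⬜⬛⬜
⬜⬜🔴⬜⬜
⬜⬜⬜⬛⬜
⬜⬜⬜⬛⬜

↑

⬛⬛⬛⬛⬜
⬛⬛⬛⬛⬜
⬜⬜🔴⬛⬜
⬜⬜⬜⬜⬜
⬜⬜⬜⬛⬜

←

⬛⬛⬛⬛⬛
⬛⬛⬛⬛⬛
⬜⬜🔴⬜⬛
⬜⬜⬜⬜⬜
⬜⬜⬜⬜⬛

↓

⬛⬛⬛⬛⬛
⬜⬜⬜⬜⬛
⬜⬜🔴⬜⬜
⬜⬜⬜⬜⬛
⬜⬜⬜⬜⬛

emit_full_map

⬛⬛⬛⬛⬛⬜
⬛⬛⬛⬛⬛⬜
⬜⬜⬜⬜⬛⬜
⬜⬜🔴⬜⬜⬜
⬜⬜⬜⬜⬛⬜
⬜⬜⬜⬜⬛⬜

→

⬛⬛⬛⬛⬜
⬜⬜⬜⬛⬜
⬜⬜🔴⬜⬜
⬜⬜⬜⬛⬜
⬜⬜⬜⬛⬜


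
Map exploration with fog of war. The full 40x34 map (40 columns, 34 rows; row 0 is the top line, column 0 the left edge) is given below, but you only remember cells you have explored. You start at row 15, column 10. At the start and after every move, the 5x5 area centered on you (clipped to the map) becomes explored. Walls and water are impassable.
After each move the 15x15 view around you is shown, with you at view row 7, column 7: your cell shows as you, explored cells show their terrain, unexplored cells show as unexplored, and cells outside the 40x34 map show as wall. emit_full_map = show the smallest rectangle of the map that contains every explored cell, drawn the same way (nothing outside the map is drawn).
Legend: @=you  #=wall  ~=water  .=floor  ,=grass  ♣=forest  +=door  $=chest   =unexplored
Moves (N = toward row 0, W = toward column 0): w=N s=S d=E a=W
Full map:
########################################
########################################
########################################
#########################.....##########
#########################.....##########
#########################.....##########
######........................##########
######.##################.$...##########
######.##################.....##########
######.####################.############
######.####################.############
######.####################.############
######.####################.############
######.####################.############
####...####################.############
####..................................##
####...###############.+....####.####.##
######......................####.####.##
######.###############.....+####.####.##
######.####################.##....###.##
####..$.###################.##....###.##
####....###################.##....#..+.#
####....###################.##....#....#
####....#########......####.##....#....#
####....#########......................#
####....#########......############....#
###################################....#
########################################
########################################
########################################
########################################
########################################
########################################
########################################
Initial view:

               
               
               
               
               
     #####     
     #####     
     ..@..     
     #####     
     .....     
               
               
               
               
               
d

               
               
               
               
               
    ######     
    ######     
    ...@..     
    ######     
    ......     
               
               
               
               
               

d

               
               
               
               
               
   #######     
   #######     
   ....@..     
   #######     
   .......     
               
               
               
               
               

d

               
               
               
               
               
  ########     
  ########     
  .....@..     
  ########     
  ........     
               
               
               
               
               

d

               
               
               
               
               
 #########     
 #########     
 ......@..     
 #########     
 .........     
               
               
               
               
               

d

               
               
               
               
               
##########     
##########     
.......@..     
##########     
..........     
               
               
               
               
               

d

               
               
               
               
               
##########     
##########     
.......@..     
##########     
..........     
               
               
               
               
               


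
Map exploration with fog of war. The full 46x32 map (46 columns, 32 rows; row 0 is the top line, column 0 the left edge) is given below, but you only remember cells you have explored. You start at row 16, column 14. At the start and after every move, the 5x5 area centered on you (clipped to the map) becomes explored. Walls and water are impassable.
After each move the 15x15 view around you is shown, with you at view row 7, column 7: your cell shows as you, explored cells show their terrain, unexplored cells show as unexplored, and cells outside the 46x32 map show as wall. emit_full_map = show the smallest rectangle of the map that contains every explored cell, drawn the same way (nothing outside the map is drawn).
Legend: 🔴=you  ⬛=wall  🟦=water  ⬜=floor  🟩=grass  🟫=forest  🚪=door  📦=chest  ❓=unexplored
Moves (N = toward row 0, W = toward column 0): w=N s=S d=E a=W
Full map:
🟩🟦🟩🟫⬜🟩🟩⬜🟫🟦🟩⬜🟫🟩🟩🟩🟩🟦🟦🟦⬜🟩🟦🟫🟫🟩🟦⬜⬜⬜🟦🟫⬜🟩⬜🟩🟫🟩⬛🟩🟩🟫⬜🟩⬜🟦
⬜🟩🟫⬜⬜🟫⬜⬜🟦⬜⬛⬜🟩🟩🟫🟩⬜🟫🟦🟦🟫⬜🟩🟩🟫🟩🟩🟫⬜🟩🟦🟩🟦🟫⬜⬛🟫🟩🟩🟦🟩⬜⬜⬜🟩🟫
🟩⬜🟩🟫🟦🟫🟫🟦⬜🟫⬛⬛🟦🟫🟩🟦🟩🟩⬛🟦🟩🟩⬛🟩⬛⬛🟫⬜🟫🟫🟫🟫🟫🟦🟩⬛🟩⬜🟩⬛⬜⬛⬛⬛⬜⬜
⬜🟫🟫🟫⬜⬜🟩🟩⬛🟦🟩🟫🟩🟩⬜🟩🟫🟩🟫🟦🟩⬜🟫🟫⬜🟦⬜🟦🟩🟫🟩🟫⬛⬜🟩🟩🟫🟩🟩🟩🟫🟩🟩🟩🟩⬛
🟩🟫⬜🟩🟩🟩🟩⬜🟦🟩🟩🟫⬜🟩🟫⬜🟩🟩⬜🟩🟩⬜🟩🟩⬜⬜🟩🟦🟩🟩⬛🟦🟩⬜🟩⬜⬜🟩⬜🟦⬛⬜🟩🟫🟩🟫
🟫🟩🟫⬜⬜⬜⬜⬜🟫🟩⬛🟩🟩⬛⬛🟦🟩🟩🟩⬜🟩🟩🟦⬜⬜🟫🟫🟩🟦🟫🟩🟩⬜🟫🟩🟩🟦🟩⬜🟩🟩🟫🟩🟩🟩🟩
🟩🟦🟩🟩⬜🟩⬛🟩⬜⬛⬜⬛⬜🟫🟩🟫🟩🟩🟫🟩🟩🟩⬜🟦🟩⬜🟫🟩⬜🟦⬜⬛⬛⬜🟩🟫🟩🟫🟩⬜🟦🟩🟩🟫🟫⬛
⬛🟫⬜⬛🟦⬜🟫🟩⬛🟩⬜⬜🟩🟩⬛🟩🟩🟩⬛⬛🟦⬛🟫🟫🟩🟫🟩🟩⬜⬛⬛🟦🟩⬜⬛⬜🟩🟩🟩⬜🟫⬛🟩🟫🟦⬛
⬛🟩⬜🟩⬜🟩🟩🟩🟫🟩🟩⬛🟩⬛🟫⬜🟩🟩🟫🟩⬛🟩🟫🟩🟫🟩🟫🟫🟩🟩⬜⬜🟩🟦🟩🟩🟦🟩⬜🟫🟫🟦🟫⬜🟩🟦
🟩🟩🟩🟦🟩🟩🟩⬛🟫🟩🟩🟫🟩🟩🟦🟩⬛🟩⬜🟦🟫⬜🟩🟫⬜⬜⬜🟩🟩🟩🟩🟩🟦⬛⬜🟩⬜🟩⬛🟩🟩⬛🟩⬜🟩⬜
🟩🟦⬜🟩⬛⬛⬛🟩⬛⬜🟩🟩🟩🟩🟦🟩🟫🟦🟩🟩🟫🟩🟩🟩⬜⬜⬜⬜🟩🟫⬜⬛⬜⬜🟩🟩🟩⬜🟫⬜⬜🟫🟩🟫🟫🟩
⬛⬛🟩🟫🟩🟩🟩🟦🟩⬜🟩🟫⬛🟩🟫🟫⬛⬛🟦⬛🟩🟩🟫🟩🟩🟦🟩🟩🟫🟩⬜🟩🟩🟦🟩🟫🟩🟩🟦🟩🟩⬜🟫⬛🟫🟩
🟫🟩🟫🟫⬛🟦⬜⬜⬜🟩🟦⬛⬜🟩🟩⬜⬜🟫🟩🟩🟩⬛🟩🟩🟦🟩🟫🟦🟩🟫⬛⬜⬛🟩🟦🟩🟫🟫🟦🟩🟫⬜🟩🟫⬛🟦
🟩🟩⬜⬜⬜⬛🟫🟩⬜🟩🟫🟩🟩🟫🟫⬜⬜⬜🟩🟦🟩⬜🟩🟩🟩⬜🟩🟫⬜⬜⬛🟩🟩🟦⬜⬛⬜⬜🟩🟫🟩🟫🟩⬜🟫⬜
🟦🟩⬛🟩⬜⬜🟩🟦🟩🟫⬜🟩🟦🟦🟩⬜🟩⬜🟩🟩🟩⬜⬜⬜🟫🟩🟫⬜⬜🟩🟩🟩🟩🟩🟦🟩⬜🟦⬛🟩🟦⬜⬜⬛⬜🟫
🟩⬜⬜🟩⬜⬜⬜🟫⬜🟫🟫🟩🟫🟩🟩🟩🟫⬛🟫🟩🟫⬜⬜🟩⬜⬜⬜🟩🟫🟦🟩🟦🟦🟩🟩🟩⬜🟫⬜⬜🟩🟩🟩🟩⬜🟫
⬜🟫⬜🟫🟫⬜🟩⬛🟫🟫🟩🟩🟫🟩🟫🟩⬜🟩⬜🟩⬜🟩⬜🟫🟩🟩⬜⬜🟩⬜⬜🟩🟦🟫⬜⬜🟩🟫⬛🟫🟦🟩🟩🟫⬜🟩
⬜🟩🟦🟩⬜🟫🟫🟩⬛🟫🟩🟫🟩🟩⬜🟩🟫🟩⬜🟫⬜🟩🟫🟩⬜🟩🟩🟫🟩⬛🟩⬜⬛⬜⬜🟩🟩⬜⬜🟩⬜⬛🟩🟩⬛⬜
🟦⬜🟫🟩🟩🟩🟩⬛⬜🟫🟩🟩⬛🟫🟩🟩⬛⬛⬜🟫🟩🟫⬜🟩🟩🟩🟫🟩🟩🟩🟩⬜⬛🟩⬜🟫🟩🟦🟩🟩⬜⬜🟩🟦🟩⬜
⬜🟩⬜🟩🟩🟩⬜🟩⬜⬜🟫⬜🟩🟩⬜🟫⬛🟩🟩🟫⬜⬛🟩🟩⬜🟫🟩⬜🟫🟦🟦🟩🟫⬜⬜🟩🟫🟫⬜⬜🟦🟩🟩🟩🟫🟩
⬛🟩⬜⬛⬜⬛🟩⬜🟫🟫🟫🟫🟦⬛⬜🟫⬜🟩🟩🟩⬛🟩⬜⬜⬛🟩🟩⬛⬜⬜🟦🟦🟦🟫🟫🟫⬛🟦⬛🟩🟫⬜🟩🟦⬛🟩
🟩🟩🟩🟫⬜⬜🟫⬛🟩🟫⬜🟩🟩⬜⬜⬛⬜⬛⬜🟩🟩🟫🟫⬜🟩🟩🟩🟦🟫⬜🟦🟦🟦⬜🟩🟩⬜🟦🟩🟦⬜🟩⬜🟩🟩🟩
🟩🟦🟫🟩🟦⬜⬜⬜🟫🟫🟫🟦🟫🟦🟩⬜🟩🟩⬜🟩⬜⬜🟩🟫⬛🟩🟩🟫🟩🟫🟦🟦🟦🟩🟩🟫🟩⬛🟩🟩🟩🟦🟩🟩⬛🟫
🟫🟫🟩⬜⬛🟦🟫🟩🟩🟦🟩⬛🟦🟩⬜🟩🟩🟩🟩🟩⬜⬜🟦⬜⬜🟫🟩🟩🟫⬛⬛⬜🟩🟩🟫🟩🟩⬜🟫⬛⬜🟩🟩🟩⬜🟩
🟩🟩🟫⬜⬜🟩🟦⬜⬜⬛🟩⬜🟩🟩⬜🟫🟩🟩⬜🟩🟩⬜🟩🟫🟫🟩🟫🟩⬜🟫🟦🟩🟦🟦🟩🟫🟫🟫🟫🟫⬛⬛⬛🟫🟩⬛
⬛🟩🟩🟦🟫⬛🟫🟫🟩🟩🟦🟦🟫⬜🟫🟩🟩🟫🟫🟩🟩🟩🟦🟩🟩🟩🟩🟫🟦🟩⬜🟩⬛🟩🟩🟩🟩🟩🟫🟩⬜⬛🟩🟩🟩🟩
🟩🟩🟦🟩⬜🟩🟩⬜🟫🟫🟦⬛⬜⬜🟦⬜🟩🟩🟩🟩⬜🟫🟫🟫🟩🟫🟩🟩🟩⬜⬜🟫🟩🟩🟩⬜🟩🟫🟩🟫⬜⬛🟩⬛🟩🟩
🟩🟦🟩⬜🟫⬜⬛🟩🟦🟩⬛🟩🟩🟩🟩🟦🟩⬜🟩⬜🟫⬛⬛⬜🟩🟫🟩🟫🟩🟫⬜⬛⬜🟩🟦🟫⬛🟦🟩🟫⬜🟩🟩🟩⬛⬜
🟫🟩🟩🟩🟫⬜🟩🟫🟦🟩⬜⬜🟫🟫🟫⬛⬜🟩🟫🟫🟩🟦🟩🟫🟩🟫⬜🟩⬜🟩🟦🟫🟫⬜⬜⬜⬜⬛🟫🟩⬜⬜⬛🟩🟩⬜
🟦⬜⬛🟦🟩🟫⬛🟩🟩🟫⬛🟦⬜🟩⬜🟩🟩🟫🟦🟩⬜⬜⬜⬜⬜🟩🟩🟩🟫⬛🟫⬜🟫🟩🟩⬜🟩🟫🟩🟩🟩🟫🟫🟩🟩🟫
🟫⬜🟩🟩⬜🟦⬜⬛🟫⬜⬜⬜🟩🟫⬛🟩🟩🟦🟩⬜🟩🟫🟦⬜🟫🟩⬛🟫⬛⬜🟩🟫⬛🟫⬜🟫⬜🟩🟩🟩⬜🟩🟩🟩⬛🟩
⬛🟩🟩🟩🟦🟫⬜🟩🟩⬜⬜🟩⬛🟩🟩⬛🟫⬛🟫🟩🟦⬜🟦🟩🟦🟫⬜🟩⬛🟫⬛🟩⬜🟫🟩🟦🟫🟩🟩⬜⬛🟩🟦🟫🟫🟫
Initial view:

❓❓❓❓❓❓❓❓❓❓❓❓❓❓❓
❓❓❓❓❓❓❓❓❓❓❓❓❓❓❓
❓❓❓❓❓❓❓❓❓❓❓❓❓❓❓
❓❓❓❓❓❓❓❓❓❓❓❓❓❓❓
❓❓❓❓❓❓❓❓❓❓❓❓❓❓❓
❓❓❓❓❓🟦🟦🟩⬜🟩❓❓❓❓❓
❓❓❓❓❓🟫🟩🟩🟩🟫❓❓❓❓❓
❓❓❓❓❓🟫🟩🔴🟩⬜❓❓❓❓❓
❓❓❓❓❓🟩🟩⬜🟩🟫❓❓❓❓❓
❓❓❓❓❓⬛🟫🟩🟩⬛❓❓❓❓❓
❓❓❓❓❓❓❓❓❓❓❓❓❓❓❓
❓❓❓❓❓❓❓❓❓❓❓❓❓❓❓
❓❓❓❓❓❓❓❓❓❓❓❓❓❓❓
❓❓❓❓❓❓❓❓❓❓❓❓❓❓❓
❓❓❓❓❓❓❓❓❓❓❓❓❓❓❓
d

❓❓❓❓❓❓❓❓❓❓❓❓❓❓❓
❓❓❓❓❓❓❓❓❓❓❓❓❓❓❓
❓❓❓❓❓❓❓❓❓❓❓❓❓❓❓
❓❓❓❓❓❓❓❓❓❓❓❓❓❓❓
❓❓❓❓❓❓❓❓❓❓❓❓❓❓❓
❓❓❓❓🟦🟦🟩⬜🟩⬜❓❓❓❓❓
❓❓❓❓🟫🟩🟩🟩🟫⬛❓❓❓❓❓
❓❓❓❓🟫🟩🟫🔴⬜🟩❓❓❓❓❓
❓❓❓❓🟩🟩⬜🟩🟫🟩❓❓❓❓❓
❓❓❓❓⬛🟫🟩🟩⬛⬛❓❓❓❓❓
❓❓❓❓❓❓❓❓❓❓❓❓❓❓❓
❓❓❓❓❓❓❓❓❓❓❓❓❓❓❓
❓❓❓❓❓❓❓❓❓❓❓❓❓❓❓
❓❓❓❓❓❓❓❓❓❓❓❓❓❓❓
❓❓❓❓❓❓❓❓❓❓❓❓❓❓❓

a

❓❓❓❓❓❓❓❓❓❓❓❓❓❓❓
❓❓❓❓❓❓❓❓❓❓❓❓❓❓❓
❓❓❓❓❓❓❓❓❓❓❓❓❓❓❓
❓❓❓❓❓❓❓❓❓❓❓❓❓❓❓
❓❓❓❓❓❓❓❓❓❓❓❓❓❓❓
❓❓❓❓❓🟦🟦🟩⬜🟩⬜❓❓❓❓
❓❓❓❓❓🟫🟩🟩🟩🟫⬛❓❓❓❓
❓❓❓❓❓🟫🟩🔴🟩⬜🟩❓❓❓❓
❓❓❓❓❓🟩🟩⬜🟩🟫🟩❓❓❓❓
❓❓❓❓❓⬛🟫🟩🟩⬛⬛❓❓❓❓
❓❓❓❓❓❓❓❓❓❓❓❓❓❓❓
❓❓❓❓❓❓❓❓❓❓❓❓❓❓❓
❓❓❓❓❓❓❓❓❓❓❓❓❓❓❓
❓❓❓❓❓❓❓❓❓❓❓❓❓❓❓
❓❓❓❓❓❓❓❓❓❓❓❓❓❓❓

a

❓❓❓❓❓❓❓❓❓❓❓❓❓❓❓
❓❓❓❓❓❓❓❓❓❓❓❓❓❓❓
❓❓❓❓❓❓❓❓❓❓❓❓❓❓❓
❓❓❓❓❓❓❓❓❓❓❓❓❓❓❓
❓❓❓❓❓❓❓❓❓❓❓❓❓❓❓
❓❓❓❓❓🟩🟦🟦🟩⬜🟩⬜❓❓❓
❓❓❓❓❓🟩🟫🟩🟩🟩🟫⬛❓❓❓
❓❓❓❓❓🟩🟫🔴🟫🟩⬜🟩❓❓❓
❓❓❓❓❓🟫🟩🟩⬜🟩🟫🟩❓❓❓
❓❓❓❓❓🟩⬛🟫🟩🟩⬛⬛❓❓❓
❓❓❓❓❓❓❓❓❓❓❓❓❓❓❓
❓❓❓❓❓❓❓❓❓❓❓❓❓❓❓
❓❓❓❓❓❓❓❓❓❓❓❓❓❓❓
❓❓❓❓❓❓❓❓❓❓❓❓❓❓❓
❓❓❓❓❓❓❓❓❓❓❓❓❓❓❓

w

❓❓❓❓❓❓❓❓❓❓❓❓❓❓❓
❓❓❓❓❓❓❓❓❓❓❓❓❓❓❓
❓❓❓❓❓❓❓❓❓❓❓❓❓❓❓
❓❓❓❓❓❓❓❓❓❓❓❓❓❓❓
❓❓❓❓❓❓❓❓❓❓❓❓❓❓❓
❓❓❓❓❓🟩🟩🟫🟫⬜❓❓❓❓❓
❓❓❓❓❓🟩🟦🟦🟩⬜🟩⬜❓❓❓
❓❓❓❓❓🟩🟫🔴🟩🟩🟫⬛❓❓❓
❓❓❓❓❓🟩🟫🟩🟫🟩⬜🟩❓❓❓
❓❓❓❓❓🟫🟩🟩⬜🟩🟫🟩❓❓❓
❓❓❓❓❓🟩⬛🟫🟩🟩⬛⬛❓❓❓
❓❓❓❓❓❓❓❓❓❓❓❓❓❓❓
❓❓❓❓❓❓❓❓❓❓❓❓❓❓❓
❓❓❓❓❓❓❓❓❓❓❓❓❓❓❓
❓❓❓❓❓❓❓❓❓❓❓❓❓❓❓

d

❓❓❓❓❓❓❓❓❓❓❓❓❓❓❓
❓❓❓❓❓❓❓❓❓❓❓❓❓❓❓
❓❓❓❓❓❓❓❓❓❓❓❓❓❓❓
❓❓❓❓❓❓❓❓❓❓❓❓❓❓❓
❓❓❓❓❓❓❓❓❓❓❓❓❓❓❓
❓❓❓❓🟩🟩🟫🟫⬜⬜❓❓❓❓❓
❓❓❓❓🟩🟦🟦🟩⬜🟩⬜❓❓❓❓
❓❓❓❓🟩🟫🟩🔴🟩🟫⬛❓❓❓❓
❓❓❓❓🟩🟫🟩🟫🟩⬜🟩❓❓❓❓
❓❓❓❓🟫🟩🟩⬜🟩🟫🟩❓❓❓❓
❓❓❓❓🟩⬛🟫🟩🟩⬛⬛❓❓❓❓
❓❓❓❓❓❓❓❓❓❓❓❓❓❓❓
❓❓❓❓❓❓❓❓❓❓❓❓❓❓❓
❓❓❓❓❓❓❓❓❓❓❓❓❓❓❓
❓❓❓❓❓❓❓❓❓❓❓❓❓❓❓

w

❓❓❓❓❓❓❓❓❓❓❓❓❓❓❓
❓❓❓❓❓❓❓❓❓❓❓❓❓❓❓
❓❓❓❓❓❓❓❓❓❓❓❓❓❓❓
❓❓❓❓❓❓❓❓❓❓❓❓❓❓❓
❓❓❓❓❓❓❓❓❓❓❓❓❓❓❓
❓❓❓❓❓⬜🟩🟩⬜⬜❓❓❓❓❓
❓❓❓❓🟩🟩🟫🟫⬜⬜❓❓❓❓❓
❓❓❓❓🟩🟦🟦🔴⬜🟩⬜❓❓❓❓
❓❓❓❓🟩🟫🟩🟩🟩🟫⬛❓❓❓❓
❓❓❓❓🟩🟫🟩🟫🟩⬜🟩❓❓❓❓
❓❓❓❓🟫🟩🟩⬜🟩🟫🟩❓❓❓❓
❓❓❓❓🟩⬛🟫🟩🟩⬛⬛❓❓❓❓
❓❓❓❓❓❓❓❓❓❓❓❓❓❓❓
❓❓❓❓❓❓❓❓❓❓❓❓❓❓❓
❓❓❓❓❓❓❓❓❓❓❓❓❓❓❓

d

❓❓❓❓❓❓❓❓❓❓❓❓❓❓❓
❓❓❓❓❓❓❓❓❓❓❓❓❓❓❓
❓❓❓❓❓❓❓❓❓❓❓❓❓❓❓
❓❓❓❓❓❓❓❓❓❓❓❓❓❓❓
❓❓❓❓❓❓❓❓❓❓❓❓❓❓❓
❓❓❓❓⬜🟩🟩⬜⬜🟫❓❓❓❓❓
❓❓❓🟩🟩🟫🟫⬜⬜⬜❓❓❓❓❓
❓❓❓🟩🟦🟦🟩🔴🟩⬜❓❓❓❓❓
❓❓❓🟩🟫🟩🟩🟩🟫⬛❓❓❓❓❓
❓❓❓🟩🟫🟩🟫🟩⬜🟩❓❓❓❓❓
❓❓❓🟫🟩🟩⬜🟩🟫🟩❓❓❓❓❓
❓❓❓🟩⬛🟫🟩🟩⬛⬛❓❓❓❓❓
❓❓❓❓❓❓❓❓❓❓❓❓❓❓❓
❓❓❓❓❓❓❓❓❓❓❓❓❓❓❓
❓❓❓❓❓❓❓❓❓❓❓❓❓❓❓

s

❓❓❓❓❓❓❓❓❓❓❓❓❓❓❓
❓❓❓❓❓❓❓❓❓❓❓❓❓❓❓
❓❓❓❓❓❓❓❓❓❓❓❓❓❓❓
❓❓❓❓❓❓❓❓❓❓❓❓❓❓❓
❓❓❓❓⬜🟩🟩⬜⬜🟫❓❓❓❓❓
❓❓❓🟩🟩🟫🟫⬜⬜⬜❓❓❓❓❓
❓❓❓🟩🟦🟦🟩⬜🟩⬜❓❓❓❓❓
❓❓❓🟩🟫🟩🟩🔴🟫⬛❓❓❓❓❓
❓❓❓🟩🟫🟩🟫🟩⬜🟩❓❓❓❓❓
❓❓❓🟫🟩🟩⬜🟩🟫🟩❓❓❓❓❓
❓❓❓🟩⬛🟫🟩🟩⬛⬛❓❓❓❓❓
❓❓❓❓❓❓❓❓❓❓❓❓❓❓❓
❓❓❓❓❓❓❓❓❓❓❓❓❓❓❓
❓❓❓❓❓❓❓❓❓❓❓❓❓❓❓
❓❓❓❓❓❓❓❓❓❓❓❓❓❓❓

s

❓❓❓❓❓❓❓❓❓❓❓❓❓❓❓
❓❓❓❓❓❓❓❓❓❓❓❓❓❓❓
❓❓❓❓❓❓❓❓❓❓❓❓❓❓❓
❓❓❓❓⬜🟩🟩⬜⬜🟫❓❓❓❓❓
❓❓❓🟩🟩🟫🟫⬜⬜⬜❓❓❓❓❓
❓❓❓🟩🟦🟦🟩⬜🟩⬜❓❓❓❓❓
❓❓❓🟩🟫🟩🟩🟩🟫⬛❓❓❓❓❓
❓❓❓🟩🟫🟩🟫🔴⬜🟩❓❓❓❓❓
❓❓❓🟫🟩🟩⬜🟩🟫🟩❓❓❓❓❓
❓❓❓🟩⬛🟫🟩🟩⬛⬛❓❓❓❓❓
❓❓❓❓❓❓❓❓❓❓❓❓❓❓❓
❓❓❓❓❓❓❓❓❓❓❓❓❓❓❓
❓❓❓❓❓❓❓❓❓❓❓❓❓❓❓
❓❓❓❓❓❓❓❓❓❓❓❓❓❓❓
❓❓❓❓❓❓❓❓❓❓❓❓❓❓❓

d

❓❓❓❓❓❓❓❓❓❓❓❓❓❓❓
❓❓❓❓❓❓❓❓❓❓❓❓❓❓❓
❓❓❓❓❓❓❓❓❓❓❓❓❓❓❓
❓❓❓⬜🟩🟩⬜⬜🟫❓❓❓❓❓❓
❓❓🟩🟩🟫🟫⬜⬜⬜❓❓❓❓❓❓
❓❓🟩🟦🟦🟩⬜🟩⬜🟩❓❓❓❓❓
❓❓🟩🟫🟩🟩🟩🟫⬛🟫❓❓❓❓❓
❓❓🟩🟫🟩🟫🟩🔴🟩⬜❓❓❓❓❓
❓❓🟫🟩🟩⬜🟩🟫🟩⬜❓❓❓❓❓
❓❓🟩⬛🟫🟩🟩⬛⬛⬜❓❓❓❓❓
❓❓❓❓❓❓❓❓❓❓❓❓❓❓❓
❓❓❓❓❓❓❓❓❓❓❓❓❓❓❓
❓❓❓❓❓❓❓❓❓❓❓❓❓❓❓
❓❓❓❓❓❓❓❓❓❓❓❓❓❓❓
❓❓❓❓❓❓❓❓❓❓❓❓❓❓❓

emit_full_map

❓⬜🟩🟩⬜⬜🟫❓
🟩🟩🟫🟫⬜⬜⬜❓
🟩🟦🟦🟩⬜🟩⬜🟩
🟩🟫🟩🟩🟩🟫⬛🟫
🟩🟫🟩🟫🟩🔴🟩⬜
🟫🟩🟩⬜🟩🟫🟩⬜
🟩⬛🟫🟩🟩⬛⬛⬜

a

❓❓❓❓❓❓❓❓❓❓❓❓❓❓❓
❓❓❓❓❓❓❓❓❓❓❓❓❓❓❓
❓❓❓❓❓❓❓❓❓❓❓❓❓❓❓
❓❓❓❓⬜🟩🟩⬜⬜🟫❓❓❓❓❓
❓❓❓🟩🟩🟫🟫⬜⬜⬜❓❓❓❓❓
❓❓❓🟩🟦🟦🟩⬜🟩⬜🟩❓❓❓❓
❓❓❓🟩🟫🟩🟩🟩🟫⬛🟫❓❓❓❓
❓❓❓🟩🟫🟩🟫🔴⬜🟩⬜❓❓❓❓
❓❓❓🟫🟩🟩⬜🟩🟫🟩⬜❓❓❓❓
❓❓❓🟩⬛🟫🟩🟩⬛⬛⬜❓❓❓❓
❓❓❓❓❓❓❓❓❓❓❓❓❓❓❓
❓❓❓❓❓❓❓❓❓❓❓❓❓❓❓
❓❓❓❓❓❓❓❓❓❓❓❓❓❓❓
❓❓❓❓❓❓❓❓❓❓❓❓❓❓❓
❓❓❓❓❓❓❓❓❓❓❓❓❓❓❓

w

❓❓❓❓❓❓❓❓❓❓❓❓❓❓❓
❓❓❓❓❓❓❓❓❓❓❓❓❓❓❓
❓❓❓❓❓❓❓❓❓❓❓❓❓❓❓
❓❓❓❓❓❓❓❓❓❓❓❓❓❓❓
❓❓❓❓⬜🟩🟩⬜⬜🟫❓❓❓❓❓
❓❓❓🟩🟩🟫🟫⬜⬜⬜❓❓❓❓❓
❓❓❓🟩🟦🟦🟩⬜🟩⬜🟩❓❓❓❓
❓❓❓🟩🟫🟩🟩🔴🟫⬛🟫❓❓❓❓
❓❓❓🟩🟫🟩🟫🟩⬜🟩⬜❓❓❓❓
❓❓❓🟫🟩🟩⬜🟩🟫🟩⬜❓❓❓❓
❓❓❓🟩⬛🟫🟩🟩⬛⬛⬜❓❓❓❓
❓❓❓❓❓❓❓❓❓❓❓❓❓❓❓
❓❓❓❓❓❓❓❓❓❓❓❓❓❓❓
❓❓❓❓❓❓❓❓❓❓❓❓❓❓❓
❓❓❓❓❓❓❓❓❓❓❓❓❓❓❓

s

❓❓❓❓❓❓❓❓❓❓❓❓❓❓❓
❓❓❓❓❓❓❓❓❓❓❓❓❓❓❓
❓❓❓❓❓❓❓❓❓❓❓❓❓❓❓
❓❓❓❓⬜🟩🟩⬜⬜🟫❓❓❓❓❓
❓❓❓🟩🟩🟫🟫⬜⬜⬜❓❓❓❓❓
❓❓❓🟩🟦🟦🟩⬜🟩⬜🟩❓❓❓❓
❓❓❓🟩🟫🟩🟩🟩🟫⬛🟫❓❓❓❓
❓❓❓🟩🟫🟩🟫🔴⬜🟩⬜❓❓❓❓
❓❓❓🟫🟩🟩⬜🟩🟫🟩⬜❓❓❓❓
❓❓❓🟩⬛🟫🟩🟩⬛⬛⬜❓❓❓❓
❓❓❓❓❓❓❓❓❓❓❓❓❓❓❓
❓❓❓❓❓❓❓❓❓❓❓❓❓❓❓
❓❓❓❓❓❓❓❓❓❓❓❓❓❓❓
❓❓❓❓❓❓❓❓❓❓❓❓❓❓❓
❓❓❓❓❓❓❓❓❓❓❓❓❓❓❓

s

❓❓❓❓❓❓❓❓❓❓❓❓❓❓❓
❓❓❓❓❓❓❓❓❓❓❓❓❓❓❓
❓❓❓❓⬜🟩🟩⬜⬜🟫❓❓❓❓❓
❓❓❓🟩🟩🟫🟫⬜⬜⬜❓❓❓❓❓
❓❓❓🟩🟦🟦🟩⬜🟩⬜🟩❓❓❓❓
❓❓❓🟩🟫🟩🟩🟩🟫⬛🟫❓❓❓❓
❓❓❓🟩🟫🟩🟫🟩⬜🟩⬜❓❓❓❓
❓❓❓🟫🟩🟩⬜🔴🟫🟩⬜❓❓❓❓
❓❓❓🟩⬛🟫🟩🟩⬛⬛⬜❓❓❓❓
❓❓❓❓❓🟩⬜🟫⬛🟩❓❓❓❓❓
❓❓❓❓❓❓❓❓❓❓❓❓❓❓❓
❓❓❓❓❓❓❓❓❓❓❓❓❓❓❓
❓❓❓❓❓❓❓❓❓❓❓❓❓❓❓
❓❓❓❓❓❓❓❓❓❓❓❓❓❓❓
❓❓❓❓❓❓❓❓❓❓❓❓❓❓❓

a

❓❓❓❓❓❓❓❓❓❓❓❓❓❓❓
❓❓❓❓❓❓❓❓❓❓❓❓❓❓❓
❓❓❓❓❓⬜🟩🟩⬜⬜🟫❓❓❓❓
❓❓❓❓🟩🟩🟫🟫⬜⬜⬜❓❓❓❓
❓❓❓❓🟩🟦🟦🟩⬜🟩⬜🟩❓❓❓
❓❓❓❓🟩🟫🟩🟩🟩🟫⬛🟫❓❓❓
❓❓❓❓🟩🟫🟩🟫🟩⬜🟩⬜❓❓❓
❓❓❓❓🟫🟩🟩🔴🟩🟫🟩⬜❓❓❓
❓❓❓❓🟩⬛🟫🟩🟩⬛⬛⬜❓❓❓
❓❓❓❓❓🟩🟩⬜🟫⬛🟩❓❓❓❓
❓❓❓❓❓❓❓❓❓❓❓❓❓❓❓
❓❓❓❓❓❓❓❓❓❓❓❓❓❓❓
❓❓❓❓❓❓❓❓❓❓❓❓❓❓❓
❓❓❓❓❓❓❓❓❓❓❓❓❓❓❓
❓❓❓❓❓❓❓❓❓❓❓❓❓❓❓

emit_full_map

❓⬜🟩🟩⬜⬜🟫❓
🟩🟩🟫🟫⬜⬜⬜❓
🟩🟦🟦🟩⬜🟩⬜🟩
🟩🟫🟩🟩🟩🟫⬛🟫
🟩🟫🟩🟫🟩⬜🟩⬜
🟫🟩🟩🔴🟩🟫🟩⬜
🟩⬛🟫🟩🟩⬛⬛⬜
❓🟩🟩⬜🟫⬛🟩❓


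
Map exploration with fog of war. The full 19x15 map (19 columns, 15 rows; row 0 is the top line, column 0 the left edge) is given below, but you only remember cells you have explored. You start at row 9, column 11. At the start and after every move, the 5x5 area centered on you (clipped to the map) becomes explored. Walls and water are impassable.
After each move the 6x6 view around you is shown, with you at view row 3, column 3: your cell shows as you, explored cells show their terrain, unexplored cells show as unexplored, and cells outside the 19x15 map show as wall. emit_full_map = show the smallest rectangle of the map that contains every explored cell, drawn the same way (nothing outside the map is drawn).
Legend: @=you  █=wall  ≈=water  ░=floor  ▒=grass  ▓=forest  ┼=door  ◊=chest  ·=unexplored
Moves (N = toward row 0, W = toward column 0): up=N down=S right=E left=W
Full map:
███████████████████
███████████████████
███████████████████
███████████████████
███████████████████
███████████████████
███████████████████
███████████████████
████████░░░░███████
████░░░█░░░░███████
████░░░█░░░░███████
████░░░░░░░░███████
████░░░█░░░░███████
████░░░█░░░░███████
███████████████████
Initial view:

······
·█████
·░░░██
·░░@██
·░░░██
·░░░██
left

······
·█████
·░░░░█
·░░@░█
·░░░░█
·░░░░█

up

······
·█████
·█████
·░░@░█
·░░░░█
·░░░░█

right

······
██████
██████
░░░@██
░░░░██
░░░░██

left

······
·█████
·█████
·░░@░█
·░░░░█
·░░░░█

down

·█████
·█████
·░░░░█
·░░@░█
·░░░░█
·░░░░█

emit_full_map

██████
██████
░░░░██
░░@░██
░░░░██
░░░░██

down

·█████
·░░░░█
·░░░░█
·░░@░█
·░░░░█
·░░░░█

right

██████
░░░░██
░░░░██
░░░@██
░░░░██
░░░░██

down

░░░░██
░░░░██
░░░░██
░░░@██
░░░░██
·░░░██

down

░░░░██
░░░░██
░░░░██
░░░@██
·░░░██
·█████

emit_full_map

██████
██████
░░░░██
░░░░██
░░░░██
░░░░██
░░░@██
·░░░██
·█████

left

·░░░░█
·░░░░█
·░░░░█
·░░@░█
·░░░░█
·█████

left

··░░░░
·█░░░░
·░░░░░
·█░@░░
·█░░░░
·█████

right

·░░░░█
█░░░░█
░░░░░█
█░░@░█
█░░░░█
██████

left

··░░░░
·█░░░░
·░░░░░
·█░@░░
·█░░░░
·█████

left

···░░░
·░█░░░
·░░░░░
·░█@░░
·░█░░░
·█████

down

·░█░░░
·░░░░░
·░█░░░
·░█@░░
·█████
██████

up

···░░░
·░█░░░
·░░░░░
·░█@░░
·░█░░░
·█████

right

··░░░░
░█░░░░
░░░░░░
░█░@░░
░█░░░░
██████

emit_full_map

··██████
··██████
··░░░░██
··░░░░██
░█░░░░██
░░░░░░██
░█░@░░██
░█░░░░██
████████
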